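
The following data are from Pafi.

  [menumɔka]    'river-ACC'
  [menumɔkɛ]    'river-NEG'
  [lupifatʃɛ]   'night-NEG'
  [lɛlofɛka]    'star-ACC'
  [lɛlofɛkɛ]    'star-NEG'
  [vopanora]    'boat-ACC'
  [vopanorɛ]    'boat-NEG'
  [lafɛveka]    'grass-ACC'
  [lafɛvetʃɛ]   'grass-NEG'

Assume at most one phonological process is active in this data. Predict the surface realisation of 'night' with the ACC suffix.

[lupifaka]

The root 'grass' surfaces as [lafɛveka] and [lafɛvetʃɛ], with a stem-final [k] ~ [tʃ] alternation.
If /k/ were underlying and a rule turned it into [tʃ] before the NEG suffix, 'river' would also alternate; but it has [k] in both [menumɔka] and [menumɔkɛ].
So /tʃ/ is underlying, and a rule of depalatalization — palato-alveolar /tʃ/ becomes [k] when no front vowel follows — gives [k].
The one attested form of 'night', [lupifatʃɛ], shows underlying /lupifatʃ/. Applying the same rule when no front vowel follows gives [lupifaka].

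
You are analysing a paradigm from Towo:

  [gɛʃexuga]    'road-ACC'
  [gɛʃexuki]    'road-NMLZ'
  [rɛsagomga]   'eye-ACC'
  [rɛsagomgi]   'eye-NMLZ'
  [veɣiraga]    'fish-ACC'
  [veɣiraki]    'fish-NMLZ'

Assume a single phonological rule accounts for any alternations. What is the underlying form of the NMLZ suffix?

/-ki/

The NMLZ suffix surfaces as [-gi] and [-ki], depending on the final segment of the stem.
By contrast the ACC suffix keeps its initial [g] throughout — that segment must be underlying.
So the underlying form is /-ki/, and voiceless stops become voiced after a nasal.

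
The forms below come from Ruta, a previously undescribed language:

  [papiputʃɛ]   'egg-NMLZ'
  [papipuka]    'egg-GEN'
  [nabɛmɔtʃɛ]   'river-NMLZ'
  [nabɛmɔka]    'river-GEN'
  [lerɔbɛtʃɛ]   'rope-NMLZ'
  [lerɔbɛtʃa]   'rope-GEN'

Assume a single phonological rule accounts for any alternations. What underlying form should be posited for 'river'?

The stem for 'river' ends in [tʃ] in [nabɛmɔtʃɛ] but [k] in [nabɛmɔka].
But 'rope' keeps [tʃ] in both environments ([lerɔbɛtʃɛ], [lerɔbɛtʃa]), so there is no rule changing /tʃ/ to [k] before the GEN suffix.
Therefore /k/ is basic and [tʃ] is derived by palatalization before a front vowel (/k/ becomes palato-alveolar [tʃ] before a front vowel).
The underlying form of 'river' is therefore /nabɛmɔk/.

/nabɛmɔk/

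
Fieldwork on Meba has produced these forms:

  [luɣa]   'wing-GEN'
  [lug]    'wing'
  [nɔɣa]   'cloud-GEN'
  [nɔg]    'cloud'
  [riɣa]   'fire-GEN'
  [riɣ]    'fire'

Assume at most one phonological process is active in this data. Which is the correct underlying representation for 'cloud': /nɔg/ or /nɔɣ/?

/nɔg/

The root 'cloud' surfaces as [nɔɣa] and [nɔg], with a stem-final [ɣ] ~ [g] alternation.
Compare 'fire', with invariant [ɣ] in [riɣa] and [riɣ]: an analysis with underlying /ɣ/ and a rule producing [g] in isolation would wrongly predict alternation here too.
So /g/ is underlying, and a rule of intervocalic spirantization — voiced stops become fricatives between vowels — gives [ɣ].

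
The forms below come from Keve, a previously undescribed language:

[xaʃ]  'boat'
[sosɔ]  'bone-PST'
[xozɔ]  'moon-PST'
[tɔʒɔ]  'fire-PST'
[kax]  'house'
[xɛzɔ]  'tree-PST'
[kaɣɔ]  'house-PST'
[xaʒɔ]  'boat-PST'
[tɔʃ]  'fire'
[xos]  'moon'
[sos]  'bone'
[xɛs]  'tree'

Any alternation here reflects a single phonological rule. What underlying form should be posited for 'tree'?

In [xɛzɔ] and [xɛs] the final segment of 'tree' alternates: [z] ~ [s].
The stem 'bone' ([sosɔ], [sos]) shows [s] unchanged in both environments, so [s] cannot be basic with [z] derived before the PST suffix.
Therefore /z/ is basic and [s] is derived by word-final obstruent devoicing (voiced obstruents become voiceless word-finally).

/xɛz/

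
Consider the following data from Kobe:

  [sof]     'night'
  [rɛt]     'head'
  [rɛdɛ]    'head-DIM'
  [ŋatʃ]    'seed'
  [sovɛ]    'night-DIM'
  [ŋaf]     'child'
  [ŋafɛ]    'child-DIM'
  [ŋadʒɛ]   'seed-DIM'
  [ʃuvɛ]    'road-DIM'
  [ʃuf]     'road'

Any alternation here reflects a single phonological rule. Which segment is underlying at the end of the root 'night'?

/v/

In [sof] and [sovɛ] the final segment of 'night' alternates: [f] ~ [v].
But 'child' keeps [f] in both environments ([ŋaf], [ŋafɛ]), so there is no rule changing /f/ to [v] before the DIM suffix.
Therefore /v/ is basic and [f] is derived by word-final obstruent devoicing (voiced obstruents become voiceless word-finally).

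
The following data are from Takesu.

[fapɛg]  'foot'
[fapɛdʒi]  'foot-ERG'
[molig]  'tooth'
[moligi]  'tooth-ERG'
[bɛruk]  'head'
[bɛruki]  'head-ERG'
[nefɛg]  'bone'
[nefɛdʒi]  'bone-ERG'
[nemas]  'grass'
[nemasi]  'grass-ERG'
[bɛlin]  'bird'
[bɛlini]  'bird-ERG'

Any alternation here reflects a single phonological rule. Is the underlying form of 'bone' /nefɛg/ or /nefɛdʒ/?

The root 'bone' surfaces as [nefɛg] and [nefɛdʒi], with a stem-final [g] ~ [dʒ] alternation.
The stem 'tooth' ([molig], [moligi]) shows [g] unchanged in both environments, so [g] cannot be basic with [dʒ] derived before the ERG suffix.
The underlying segment must be /dʒ/; palato-alveolar /dʒ/ becomes [g] when no front vowel follows, yielding [g] there.

/nefɛdʒ/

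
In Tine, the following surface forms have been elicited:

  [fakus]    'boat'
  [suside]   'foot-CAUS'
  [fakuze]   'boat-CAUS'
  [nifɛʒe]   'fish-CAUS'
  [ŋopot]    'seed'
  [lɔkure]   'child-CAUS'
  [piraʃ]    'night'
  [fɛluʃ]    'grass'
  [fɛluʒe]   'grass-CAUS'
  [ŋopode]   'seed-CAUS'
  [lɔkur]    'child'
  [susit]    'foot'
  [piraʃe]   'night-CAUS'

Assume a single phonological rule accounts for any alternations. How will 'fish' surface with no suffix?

The stem for 'grass' ends in [ʒ] in [fɛluʒe] but [ʃ] in [fɛluʃ].
The stem 'night' ([piraʃe], [piraʃ]) shows [ʃ] unchanged in both environments, so [ʃ] cannot be basic with [ʒ] derived before the CAUS suffix.
The underlying segment must be /ʒ/; voiced obstruents become voiceless word-finally, yielding [ʃ] there.
The one attested form of 'fish', [nifɛʒe], shows underlying /nifɛʒ/. Applying the same rule word-finally gives [nifɛʃ].

[nifɛʃ]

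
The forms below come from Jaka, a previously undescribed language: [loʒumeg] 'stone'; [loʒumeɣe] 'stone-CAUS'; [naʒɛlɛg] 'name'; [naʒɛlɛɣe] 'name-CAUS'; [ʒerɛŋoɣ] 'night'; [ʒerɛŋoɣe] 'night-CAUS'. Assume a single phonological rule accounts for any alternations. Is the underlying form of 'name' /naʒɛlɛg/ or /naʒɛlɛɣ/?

/naʒɛlɛg/

The root 'name' surfaces as [naʒɛlɛg] and [naʒɛlɛɣe], with a stem-final [g] ~ [ɣ] alternation.
The stem 'night' ([ʒerɛŋoɣ], [ʒerɛŋoɣe]) shows [ɣ] unchanged in both environments, so [ɣ] cannot be basic with [g] derived in isolation.
So /g/ is underlying, and a rule of intervocalic spirantization — voiced stops become fricatives between vowels — gives [ɣ].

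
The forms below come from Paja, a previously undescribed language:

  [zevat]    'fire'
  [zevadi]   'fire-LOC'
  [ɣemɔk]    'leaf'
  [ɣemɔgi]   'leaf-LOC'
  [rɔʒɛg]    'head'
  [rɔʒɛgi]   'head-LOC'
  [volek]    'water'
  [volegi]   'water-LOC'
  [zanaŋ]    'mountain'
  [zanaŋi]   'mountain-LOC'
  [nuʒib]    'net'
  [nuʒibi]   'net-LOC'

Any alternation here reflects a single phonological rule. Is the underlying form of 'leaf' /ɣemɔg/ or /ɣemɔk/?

/ɣemɔk/

The stem for 'leaf' ends in [k] in [ɣemɔk] but [g] in [ɣemɔgi].
If /g/ were underlying and a rule turned it into [k] in isolation, 'head' would also alternate; but it has [g] in both [rɔʒɛg] and [rɔʒɛgi].
Therefore /k/ is basic and [g] is derived by intervocalic voicing (voiceless stops become voiced between vowels).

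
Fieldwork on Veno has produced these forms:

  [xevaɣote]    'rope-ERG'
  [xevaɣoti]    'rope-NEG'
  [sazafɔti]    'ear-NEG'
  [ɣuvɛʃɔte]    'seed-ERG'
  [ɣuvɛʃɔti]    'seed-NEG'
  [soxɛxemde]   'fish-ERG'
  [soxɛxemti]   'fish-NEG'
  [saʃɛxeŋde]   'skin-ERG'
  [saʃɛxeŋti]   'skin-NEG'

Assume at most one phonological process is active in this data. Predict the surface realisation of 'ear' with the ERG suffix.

[sazafɔte]

The ERG suffix surfaces as [-de] and [-te], depending on the final segment of the stem.
By contrast the NEG suffix keeps its initial [t] throughout — that segment must be underlying.
So the underlying form is /-de/, and voiced stops become voiceless after a vowel.
After 'ear', which ends in a vowel, the suffix surfaces as [-te], giving [sazafɔte].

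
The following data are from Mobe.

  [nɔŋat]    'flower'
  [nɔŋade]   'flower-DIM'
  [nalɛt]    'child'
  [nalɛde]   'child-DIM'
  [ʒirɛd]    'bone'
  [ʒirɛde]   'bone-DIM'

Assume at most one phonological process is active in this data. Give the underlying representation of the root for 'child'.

In [nalɛt] and [nalɛde] the final segment of 'child' alternates: [t] ~ [d].
But 'bone' keeps [d] in both environments ([ʒirɛd], [ʒirɛde]), so there is no rule changing /d/ to [t] in isolation.
Therefore /t/ is basic and [d] is derived by intervocalic voicing (voiceless stops become voiced between vowels).
The underlying form of 'child' is therefore /nalɛt/.

/nalɛt/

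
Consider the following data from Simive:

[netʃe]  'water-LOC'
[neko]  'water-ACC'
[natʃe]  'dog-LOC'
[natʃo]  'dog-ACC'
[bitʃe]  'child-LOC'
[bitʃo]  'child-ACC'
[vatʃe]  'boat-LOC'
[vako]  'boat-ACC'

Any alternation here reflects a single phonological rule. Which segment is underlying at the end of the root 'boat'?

The stem for 'boat' ends in [tʃ] in [vatʃe] but [k] in [vako].
If /tʃ/ were underlying and a rule turned it into [k] before the ACC suffix, 'child' would also alternate; but it has [tʃ] in both [bitʃe] and [bitʃo].
The alternation reflects palatalization before a front vowel: /k/ becomes palato-alveolar [tʃ] before a front vowel. /k/ is underlying.

/k/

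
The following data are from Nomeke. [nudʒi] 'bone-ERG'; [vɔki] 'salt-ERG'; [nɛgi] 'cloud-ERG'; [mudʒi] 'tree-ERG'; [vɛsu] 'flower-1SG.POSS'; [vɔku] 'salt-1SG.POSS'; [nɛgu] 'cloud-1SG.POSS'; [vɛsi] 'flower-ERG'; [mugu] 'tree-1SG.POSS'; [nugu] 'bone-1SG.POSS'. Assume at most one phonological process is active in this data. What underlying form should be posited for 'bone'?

/nudʒ/

The stem for 'bone' ends in [dʒ] in [nudʒi] but [g] in [nugu].
If /g/ were underlying and a rule turned it into [dʒ] before the ERG suffix, 'cloud' would also alternate; but it has [g] in both [nɛgi] and [nɛgu].
The alternation reflects depalatalization: palato-alveolar /dʒ/ becomes [g] when no front vowel follows. /dʒ/ is underlying.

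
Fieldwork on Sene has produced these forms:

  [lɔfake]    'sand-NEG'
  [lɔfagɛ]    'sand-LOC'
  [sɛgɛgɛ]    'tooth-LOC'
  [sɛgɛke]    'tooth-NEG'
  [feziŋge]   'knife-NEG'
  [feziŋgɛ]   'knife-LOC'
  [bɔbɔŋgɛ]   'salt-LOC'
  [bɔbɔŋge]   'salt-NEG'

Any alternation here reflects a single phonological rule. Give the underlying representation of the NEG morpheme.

/-ke/

The NEG suffix surfaces as [-ge] and [-ke], depending on the final segment of the stem.
The LOC suffix, which begins with [g], is invariant after every stem; so [g] is not altered by any rule here.
The NEG suffix is therefore /-ke/ underlyingly, with post-nasal voicing: voiceless stops become voiced after a nasal.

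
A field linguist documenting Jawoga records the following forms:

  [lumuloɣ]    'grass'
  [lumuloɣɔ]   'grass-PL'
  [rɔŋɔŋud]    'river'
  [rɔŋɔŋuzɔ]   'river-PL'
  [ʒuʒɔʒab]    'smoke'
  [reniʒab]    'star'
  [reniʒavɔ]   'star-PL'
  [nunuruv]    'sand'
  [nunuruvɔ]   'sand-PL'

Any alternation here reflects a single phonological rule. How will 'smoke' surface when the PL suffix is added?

[ʒuʒɔʒavɔ]

'star' shows [b] ~ [v] at the end of the stem ([reniʒab] vs [reniʒavɔ]).
The stem 'sand' ([nunuruv], [nunuruvɔ]) shows [v] unchanged in both environments, so [v] cannot be basic with [b] derived in isolation.
The alternation reflects intervocalic spirantization: voiced stops become fricatives between vowels. /b/ is underlying.
The one attested form of 'smoke', [ʒuʒɔʒab], shows underlying /ʒuʒɔʒab/. Applying the same rule between vowels gives [ʒuʒɔʒavɔ].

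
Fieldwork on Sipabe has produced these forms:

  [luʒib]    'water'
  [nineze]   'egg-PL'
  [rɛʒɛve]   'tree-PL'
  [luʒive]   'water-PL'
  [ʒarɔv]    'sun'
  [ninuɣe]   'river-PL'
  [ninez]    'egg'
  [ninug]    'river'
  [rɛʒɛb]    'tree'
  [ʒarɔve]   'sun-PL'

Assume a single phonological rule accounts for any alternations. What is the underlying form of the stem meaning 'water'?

/luʒib/

In [luʒib] and [luʒive] the final segment of 'water' alternates: [b] ~ [v].
But 'sun' keeps [v] in both environments ([ʒarɔv], [ʒarɔve]), so there is no rule changing /v/ to [b] in isolation.
The underlying segment must be /b/; voiced stops become fricatives between vowels, yielding [v] there.
So 'water' = /luʒib/.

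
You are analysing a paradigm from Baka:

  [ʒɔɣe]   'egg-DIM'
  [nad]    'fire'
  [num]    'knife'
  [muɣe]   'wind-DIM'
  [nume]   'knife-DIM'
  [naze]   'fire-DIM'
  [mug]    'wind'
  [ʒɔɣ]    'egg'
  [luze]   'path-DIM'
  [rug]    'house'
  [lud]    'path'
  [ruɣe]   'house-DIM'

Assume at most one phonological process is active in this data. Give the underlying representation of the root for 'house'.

/rug/

The root 'house' surfaces as [ruɣe] and [rug], with a stem-final [ɣ] ~ [g] alternation.
But 'egg' keeps [ɣ] in both environments ([ʒɔɣe], [ʒɔɣ]), so there is no rule changing /ɣ/ to [g] in isolation.
So /g/ is underlying, and a rule of intervocalic spirantization — voiced stops become fricatives between vowels — gives [ɣ].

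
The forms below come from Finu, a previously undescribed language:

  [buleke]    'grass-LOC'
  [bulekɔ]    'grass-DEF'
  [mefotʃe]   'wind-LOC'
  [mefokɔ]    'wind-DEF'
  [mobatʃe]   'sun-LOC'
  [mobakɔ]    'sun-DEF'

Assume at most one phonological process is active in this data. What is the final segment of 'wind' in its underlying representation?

The stem for 'wind' ends in [tʃ] in [mefotʃe] but [k] in [mefokɔ].
The stem 'grass' ([buleke], [bulekɔ]) shows [k] unchanged in both environments, so [k] cannot be basic with [tʃ] derived before the LOC suffix.
The underlying segment must be /tʃ/; palato-alveolar /tʃ/ becomes [k] when no front vowel follows, yielding [k] there.

/tʃ/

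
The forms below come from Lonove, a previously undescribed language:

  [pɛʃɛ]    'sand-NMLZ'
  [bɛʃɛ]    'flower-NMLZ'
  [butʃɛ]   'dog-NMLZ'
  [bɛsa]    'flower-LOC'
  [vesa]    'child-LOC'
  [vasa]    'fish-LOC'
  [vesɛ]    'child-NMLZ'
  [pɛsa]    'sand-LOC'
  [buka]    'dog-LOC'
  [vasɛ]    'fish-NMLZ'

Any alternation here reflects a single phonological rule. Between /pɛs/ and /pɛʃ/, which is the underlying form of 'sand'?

/pɛʃ/

The stem for 'sand' ends in [ʃ] in [pɛʃɛ] but [s] in [pɛsa].
Compare 'fish', with invariant [s] in [vasɛ] and [vasa]: an analysis with underlying /s/ and a rule producing [ʃ] before the NMLZ suffix would wrongly predict alternation here too.
The underlying segment must be /ʃ/; palato-alveolar /tʃ/ and /ʃ/ become [k] and [s] when no front vowel follows, yielding [s] there.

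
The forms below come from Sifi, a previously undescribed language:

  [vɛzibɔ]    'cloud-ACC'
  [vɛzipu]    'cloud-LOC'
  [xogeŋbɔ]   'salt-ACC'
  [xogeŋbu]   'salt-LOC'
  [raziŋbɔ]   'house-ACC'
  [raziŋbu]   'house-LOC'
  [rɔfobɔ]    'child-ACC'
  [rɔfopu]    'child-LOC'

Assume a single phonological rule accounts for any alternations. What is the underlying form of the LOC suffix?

The LOC morpheme has two allomorphs, [-bu] and [-pu].
The ACC suffix, which begins with [b], is invariant after every stem; so [b] is not altered by any rule here.
So the underlying form is /-pu/, and voiceless stops become voiced after a nasal.

/-pu/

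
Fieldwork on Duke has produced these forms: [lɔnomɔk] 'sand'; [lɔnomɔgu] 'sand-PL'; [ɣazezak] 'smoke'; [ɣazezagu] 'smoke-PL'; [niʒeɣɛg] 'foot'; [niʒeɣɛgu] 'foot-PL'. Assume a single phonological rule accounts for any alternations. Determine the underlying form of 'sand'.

/lɔnomɔk/

The stem for 'sand' ends in [k] in [lɔnomɔk] but [g] in [lɔnomɔgu].
Compare 'foot', with invariant [g] in [niʒeɣɛg] and [niʒeɣɛgu]: an analysis with underlying /g/ and a rule producing [k] in isolation would wrongly predict alternation here too.
The alternation reflects intervocalic voicing: voiceless stops become voiced between vowels. /k/ is underlying.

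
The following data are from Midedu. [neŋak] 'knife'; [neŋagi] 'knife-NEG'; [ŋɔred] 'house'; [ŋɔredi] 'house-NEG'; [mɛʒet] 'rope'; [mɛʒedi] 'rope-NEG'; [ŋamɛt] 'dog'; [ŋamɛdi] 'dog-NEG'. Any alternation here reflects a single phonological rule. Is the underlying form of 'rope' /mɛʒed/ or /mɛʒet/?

In [mɛʒet] and [mɛʒedi] the final segment of 'rope' alternates: [t] ~ [d].
If /d/ were underlying and a rule turned it into [t] in isolation, 'house' would also alternate; but it has [d] in both [ŋɔred] and [ŋɔredi].
Therefore /t/ is basic and [d] is derived by intervocalic voicing (voiceless stops become voiced between vowels).

/mɛʒet/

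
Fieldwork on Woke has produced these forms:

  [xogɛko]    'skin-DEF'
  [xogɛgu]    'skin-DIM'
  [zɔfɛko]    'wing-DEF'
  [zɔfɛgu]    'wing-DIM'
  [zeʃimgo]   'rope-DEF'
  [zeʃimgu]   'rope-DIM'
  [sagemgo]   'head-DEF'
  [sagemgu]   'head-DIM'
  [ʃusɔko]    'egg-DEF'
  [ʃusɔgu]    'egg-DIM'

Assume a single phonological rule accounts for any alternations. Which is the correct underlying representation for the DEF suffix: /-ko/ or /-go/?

The DEF suffix surfaces as [-go] and [-ko], depending on the final segment of the stem.
The DIM suffix, which begins with [g], is invariant after every stem; so [g] is not altered by any rule here.
So the underlying form is /-ko/, and voiceless stops become voiced after a nasal.

/-ko/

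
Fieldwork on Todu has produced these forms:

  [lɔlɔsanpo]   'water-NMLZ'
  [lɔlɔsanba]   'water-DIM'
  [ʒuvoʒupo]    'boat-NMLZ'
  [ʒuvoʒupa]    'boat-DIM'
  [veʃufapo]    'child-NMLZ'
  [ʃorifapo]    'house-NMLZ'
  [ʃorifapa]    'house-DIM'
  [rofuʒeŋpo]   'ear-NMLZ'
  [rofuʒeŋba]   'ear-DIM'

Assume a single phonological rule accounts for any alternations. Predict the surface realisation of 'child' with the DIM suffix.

The DIM morpheme has two allomorphs, [-ba] and [-pa].
By contrast the NMLZ suffix keeps its initial [p] throughout — that segment must be underlying.
So the underlying form is /-ba/, and voiced stops become voiceless after a vowel.
After 'child', which ends in a vowel, the suffix surfaces as [-pa], giving [veʃufapa].

[veʃufapa]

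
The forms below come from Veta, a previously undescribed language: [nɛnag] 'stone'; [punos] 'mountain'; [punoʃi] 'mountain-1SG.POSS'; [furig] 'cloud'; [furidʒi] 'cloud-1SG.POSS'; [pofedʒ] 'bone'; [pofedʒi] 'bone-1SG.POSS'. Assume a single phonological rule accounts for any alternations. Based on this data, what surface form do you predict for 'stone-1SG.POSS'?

[nɛnadʒi]

The root 'cloud' surfaces as [furig] and [furidʒi], with a stem-final [g] ~ [dʒ] alternation.
But 'bone' keeps [dʒ] in both environments ([pofedʒ], [pofedʒi]), so there is no rule changing /dʒ/ to [g] in isolation.
The underlying segment must be /g/; /g/ and /s/ become palato-alveolar [dʒ] and [ʃ] before a front vowel, yielding [dʒ] there.
From [nɛnag] the stem 'stone' is /nɛnag/; before a front vowel this yields [nɛnadʒi].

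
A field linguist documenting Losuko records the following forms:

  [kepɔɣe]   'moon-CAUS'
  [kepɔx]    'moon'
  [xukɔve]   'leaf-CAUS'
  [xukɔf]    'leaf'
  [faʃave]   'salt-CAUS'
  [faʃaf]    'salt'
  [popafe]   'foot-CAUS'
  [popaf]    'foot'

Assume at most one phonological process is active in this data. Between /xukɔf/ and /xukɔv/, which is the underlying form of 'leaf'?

/xukɔv/

In [xukɔve] and [xukɔf] the final segment of 'leaf' alternates: [v] ~ [f].
If /f/ were underlying and a rule turned it into [v] before the CAUS suffix, 'foot' would also alternate; but it has [f] in both [popafe] and [popaf].
The alternation reflects word-final obstruent devoicing: voiced obstruents become voiceless word-finally. /v/ is underlying.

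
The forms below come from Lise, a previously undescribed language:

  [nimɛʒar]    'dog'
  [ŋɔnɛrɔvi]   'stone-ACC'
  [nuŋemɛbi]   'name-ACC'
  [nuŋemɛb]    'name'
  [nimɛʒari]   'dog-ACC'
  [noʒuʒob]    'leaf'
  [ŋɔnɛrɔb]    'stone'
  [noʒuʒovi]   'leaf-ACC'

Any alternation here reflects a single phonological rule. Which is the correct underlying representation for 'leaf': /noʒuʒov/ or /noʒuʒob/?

The root 'leaf' surfaces as [noʒuʒovi] and [noʒuʒob], with a stem-final [v] ~ [b] alternation.
But 'name' keeps [b] in both environments ([nuŋemɛbi], [nuŋemɛb]), so there is no rule changing /b/ to [v] before the ACC suffix.
The underlying segment must be /v/; voiced fricatives become stops word-finally, yielding [b] there.

/noʒuʒov/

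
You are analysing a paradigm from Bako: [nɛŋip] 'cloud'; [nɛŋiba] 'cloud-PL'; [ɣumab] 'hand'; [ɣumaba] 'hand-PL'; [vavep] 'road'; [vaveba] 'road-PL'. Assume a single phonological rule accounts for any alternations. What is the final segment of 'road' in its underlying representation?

/p/

The stem for 'road' ends in [p] in [vavep] but [b] in [vaveba].
The stem 'hand' ([ɣumab], [ɣumaba]) shows [b] unchanged in both environments, so [b] cannot be basic with [p] derived in isolation.
So /p/ is underlying, and a rule of intervocalic voicing — voiceless stops become voiced between vowels — gives [b].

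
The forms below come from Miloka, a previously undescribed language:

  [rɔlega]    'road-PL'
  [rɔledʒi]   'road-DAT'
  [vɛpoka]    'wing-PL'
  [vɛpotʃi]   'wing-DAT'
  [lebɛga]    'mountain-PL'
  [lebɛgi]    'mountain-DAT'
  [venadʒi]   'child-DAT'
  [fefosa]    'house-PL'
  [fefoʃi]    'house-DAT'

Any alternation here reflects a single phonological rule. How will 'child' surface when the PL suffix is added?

[venaga]

The root 'road' surfaces as [rɔlega] and [rɔledʒi], with a stem-final [g] ~ [dʒ] alternation.
The stem 'mountain' ([lebɛga], [lebɛgi]) shows [g] unchanged in both environments, so [g] cannot be basic with [dʒ] derived before the DAT suffix.
The alternation reflects depalatalization: palato-alveolar /tʃ/, /dʒ/ and /ʃ/ become [k], [g] and [s] when no front vowel follows. /dʒ/ is underlying.
The one attested form of 'child', [venadʒi], shows underlying /venadʒ/. Applying the same rule when no front vowel follows gives [venaga].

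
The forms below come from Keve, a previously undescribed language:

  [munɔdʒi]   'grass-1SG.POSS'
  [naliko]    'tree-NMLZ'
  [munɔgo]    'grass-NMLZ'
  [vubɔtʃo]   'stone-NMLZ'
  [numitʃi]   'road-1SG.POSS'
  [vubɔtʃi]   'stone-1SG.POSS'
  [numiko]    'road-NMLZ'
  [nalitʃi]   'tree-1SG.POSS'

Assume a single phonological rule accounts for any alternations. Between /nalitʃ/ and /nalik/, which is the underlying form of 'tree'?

The stem for 'tree' ends in [tʃ] in [nalitʃi] but [k] in [naliko].
But 'stone' keeps [tʃ] in both environments ([vubɔtʃi], [vubɔtʃo]), so there is no rule changing /tʃ/ to [k] before the NMLZ suffix.
So /k/ is underlying, and a rule of palatalization before a front vowel — /k/ and /g/ become palato-alveolar [tʃ] and [dʒ] before a front vowel — gives [tʃ].

/nalik/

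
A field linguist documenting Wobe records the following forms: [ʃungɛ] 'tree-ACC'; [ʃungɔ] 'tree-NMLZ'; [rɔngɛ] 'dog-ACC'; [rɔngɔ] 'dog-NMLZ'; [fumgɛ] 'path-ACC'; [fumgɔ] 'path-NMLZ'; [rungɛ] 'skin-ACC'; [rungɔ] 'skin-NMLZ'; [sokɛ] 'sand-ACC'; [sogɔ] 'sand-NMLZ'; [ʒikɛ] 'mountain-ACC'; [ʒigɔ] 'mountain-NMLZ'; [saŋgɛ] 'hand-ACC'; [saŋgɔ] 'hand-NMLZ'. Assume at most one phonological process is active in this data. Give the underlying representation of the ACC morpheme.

/-kɛ/

The ACC suffix surfaces as [-gɛ] and [-kɛ], depending on the final segment of the stem.
The NMLZ suffix, which begins with [g], is invariant after every stem; so [g] is not altered by any rule here.
The ACC suffix is therefore /-kɛ/ underlyingly, with post-nasal voicing: voiceless stops become voiced after a nasal.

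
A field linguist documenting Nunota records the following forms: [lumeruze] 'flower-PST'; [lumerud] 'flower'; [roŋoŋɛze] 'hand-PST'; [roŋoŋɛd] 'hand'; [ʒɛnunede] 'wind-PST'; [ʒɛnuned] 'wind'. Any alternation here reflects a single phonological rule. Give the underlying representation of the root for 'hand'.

/roŋoŋɛz/

'hand' shows [z] ~ [d] at the end of the stem ([roŋoŋɛze] vs [roŋoŋɛd]).
Compare 'wind', with invariant [d] in [ʒɛnunede] and [ʒɛnuned]: an analysis with underlying /d/ and a rule producing [z] before the PST suffix would wrongly predict alternation here too.
Therefore /z/ is basic and [d] is derived by word-final hardening (voiced fricatives become stops word-finally).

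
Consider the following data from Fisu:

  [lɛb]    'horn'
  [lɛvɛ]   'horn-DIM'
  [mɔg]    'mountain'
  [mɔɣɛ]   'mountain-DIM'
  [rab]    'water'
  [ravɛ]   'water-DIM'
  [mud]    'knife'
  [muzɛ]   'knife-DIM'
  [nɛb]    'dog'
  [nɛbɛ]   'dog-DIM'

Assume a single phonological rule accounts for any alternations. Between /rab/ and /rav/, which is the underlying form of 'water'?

/rav/

In [rab] and [ravɛ] the final segment of 'water' alternates: [b] ~ [v].
The stem 'dog' ([nɛb], [nɛbɛ]) shows [b] unchanged in both environments, so [b] cannot be basic with [v] derived before the DIM suffix.
Therefore /v/ is basic and [b] is derived by word-final hardening (voiced fricatives become stops word-finally).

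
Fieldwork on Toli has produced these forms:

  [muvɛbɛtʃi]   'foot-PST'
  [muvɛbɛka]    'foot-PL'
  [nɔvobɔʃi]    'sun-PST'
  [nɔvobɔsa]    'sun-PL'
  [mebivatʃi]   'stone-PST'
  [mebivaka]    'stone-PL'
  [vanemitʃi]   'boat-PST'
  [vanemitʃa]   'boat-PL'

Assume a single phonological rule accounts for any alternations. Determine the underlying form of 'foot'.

'foot' shows [tʃ] ~ [k] at the end of the stem ([muvɛbɛtʃi] vs [muvɛbɛka]).
Compare 'boat', with invariant [tʃ] in [vanemitʃi] and [vanemitʃa]: an analysis with underlying /tʃ/ and a rule producing [k] before the PL suffix would wrongly predict alternation here too.
So /k/ is underlying, and a rule of palatalization before a front vowel — /k/ and /s/ become palato-alveolar [tʃ] and [ʃ] before a front vowel — gives [tʃ].

/muvɛbɛk/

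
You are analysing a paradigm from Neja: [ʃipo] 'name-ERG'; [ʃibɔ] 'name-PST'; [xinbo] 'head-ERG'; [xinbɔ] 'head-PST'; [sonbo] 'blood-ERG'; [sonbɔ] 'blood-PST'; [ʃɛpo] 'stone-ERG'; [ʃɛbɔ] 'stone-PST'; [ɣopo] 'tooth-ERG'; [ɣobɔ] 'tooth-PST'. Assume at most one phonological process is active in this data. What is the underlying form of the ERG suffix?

/-po/

The ERG morpheme has two allomorphs, [-bo] and [-po].
The PST suffix, which begins with [b], is invariant after every stem; so [b] is not altered by any rule here.
So the underlying form is /-po/, and voiceless stops become voiced after a nasal.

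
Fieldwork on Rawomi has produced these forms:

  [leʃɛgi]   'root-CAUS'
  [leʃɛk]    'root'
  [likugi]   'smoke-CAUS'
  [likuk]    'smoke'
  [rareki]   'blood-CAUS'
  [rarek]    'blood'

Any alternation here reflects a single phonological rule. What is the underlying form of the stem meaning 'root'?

In [leʃɛgi] and [leʃɛk] the final segment of 'root' alternates: [g] ~ [k].
If /k/ were underlying and a rule turned it into [g] before the CAUS suffix, 'blood' would also alternate; but it has [k] in both [rareki] and [rarek].
The underlying segment must be /g/; voiced obstruents become voiceless word-finally, yielding [k] there.

/leʃɛg/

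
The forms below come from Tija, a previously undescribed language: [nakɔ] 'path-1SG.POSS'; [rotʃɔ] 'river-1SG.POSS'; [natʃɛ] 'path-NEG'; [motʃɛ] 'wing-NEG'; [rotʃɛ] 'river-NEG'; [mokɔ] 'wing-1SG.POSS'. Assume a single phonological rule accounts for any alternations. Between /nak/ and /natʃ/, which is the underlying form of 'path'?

In [nakɔ] and [natʃɛ] the final segment of 'path' alternates: [k] ~ [tʃ].
But 'river' keeps [tʃ] in both environments ([rotʃɔ], [rotʃɛ]), so there is no rule changing /tʃ/ to [k] before the 1SG.POSS suffix.
So /k/ is underlying, and a rule of palatalization before a front vowel — /k/ becomes palato-alveolar [tʃ] before a front vowel — gives [tʃ].

/nak/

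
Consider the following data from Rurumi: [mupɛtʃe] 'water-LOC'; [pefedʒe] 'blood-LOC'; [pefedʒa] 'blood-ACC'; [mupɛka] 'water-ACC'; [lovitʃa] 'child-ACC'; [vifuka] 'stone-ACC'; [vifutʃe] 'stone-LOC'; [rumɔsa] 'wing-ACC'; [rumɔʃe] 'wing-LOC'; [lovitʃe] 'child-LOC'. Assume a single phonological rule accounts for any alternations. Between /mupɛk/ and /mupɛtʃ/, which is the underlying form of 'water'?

In [mupɛtʃe] and [mupɛka] the final segment of 'water' alternates: [tʃ] ~ [k].
If /tʃ/ were underlying and a rule turned it into [k] before the ACC suffix, 'child' would also alternate; but it has [tʃ] in both [lovitʃe] and [lovitʃa].
So /k/ is underlying, and a rule of palatalization before a front vowel — /k/ and /s/ become palato-alveolar [tʃ] and [ʃ] before a front vowel — gives [tʃ].

/mupɛk/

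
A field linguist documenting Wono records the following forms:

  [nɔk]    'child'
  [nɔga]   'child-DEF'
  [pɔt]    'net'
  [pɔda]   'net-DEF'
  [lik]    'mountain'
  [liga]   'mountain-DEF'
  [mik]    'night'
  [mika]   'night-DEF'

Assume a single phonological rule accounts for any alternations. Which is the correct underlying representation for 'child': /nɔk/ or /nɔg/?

/nɔg/

The root 'child' surfaces as [nɔk] and [nɔga], with a stem-final [k] ~ [g] alternation.
But 'night' keeps [k] in both environments ([mik], [mika]), so there is no rule changing /k/ to [g] before the DEF suffix.
Therefore /g/ is basic and [k] is derived by word-final obstruent devoicing (voiced obstruents become voiceless word-finally).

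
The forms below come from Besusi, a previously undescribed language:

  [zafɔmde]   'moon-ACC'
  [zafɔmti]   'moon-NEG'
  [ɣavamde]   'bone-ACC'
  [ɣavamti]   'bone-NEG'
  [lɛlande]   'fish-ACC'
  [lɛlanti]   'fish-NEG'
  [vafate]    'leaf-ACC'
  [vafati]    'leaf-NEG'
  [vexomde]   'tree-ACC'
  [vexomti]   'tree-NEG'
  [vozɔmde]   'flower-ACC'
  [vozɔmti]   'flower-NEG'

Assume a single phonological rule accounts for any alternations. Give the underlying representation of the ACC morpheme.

The ACC morpheme has two allomorphs, [-de] and [-te].
The NEG suffix, which begins with [t], is invariant after every stem; so [t] is not altered by any rule here.
So the underlying form is /-de/, and voiced stops become voiceless after a vowel.

/-de/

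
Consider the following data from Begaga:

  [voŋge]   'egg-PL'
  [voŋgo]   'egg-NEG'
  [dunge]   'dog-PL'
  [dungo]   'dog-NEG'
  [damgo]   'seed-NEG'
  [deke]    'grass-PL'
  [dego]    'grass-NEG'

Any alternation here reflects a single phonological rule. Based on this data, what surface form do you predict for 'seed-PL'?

[damge]

The PL suffix surfaces as [-ge] and [-ke], depending on the final segment of the stem.
By contrast the NEG suffix keeps its initial [g] throughout — that segment must be underlying.
The PL suffix is therefore /-ke/ underlyingly, with post-nasal voicing: voiceless stops become voiced after a nasal.
After 'seed', which ends in a nasal, the suffix surfaces as [-ge], giving [damge].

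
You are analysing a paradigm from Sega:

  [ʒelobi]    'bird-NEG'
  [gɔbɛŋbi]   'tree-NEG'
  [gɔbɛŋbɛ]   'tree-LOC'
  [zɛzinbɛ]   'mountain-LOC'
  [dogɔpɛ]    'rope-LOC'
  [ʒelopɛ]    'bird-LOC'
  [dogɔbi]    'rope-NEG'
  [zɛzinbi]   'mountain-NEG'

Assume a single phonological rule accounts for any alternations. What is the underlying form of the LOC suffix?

The LOC suffix surfaces as [-bɛ] and [-pɛ], depending on the final segment of the stem.
The NEG suffix, which begins with [b], is invariant after every stem; so [b] is not altered by any rule here.
The LOC suffix is therefore /-pɛ/ underlyingly, with post-nasal voicing: voiceless stops become voiced after a nasal.

/-pɛ/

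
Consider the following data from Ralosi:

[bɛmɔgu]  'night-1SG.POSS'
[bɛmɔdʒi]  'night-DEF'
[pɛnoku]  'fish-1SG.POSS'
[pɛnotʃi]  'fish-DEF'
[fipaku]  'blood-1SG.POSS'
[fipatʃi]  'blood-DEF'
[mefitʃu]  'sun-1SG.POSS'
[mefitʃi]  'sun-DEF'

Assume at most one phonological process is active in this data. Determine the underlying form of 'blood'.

The stem for 'blood' ends in [k] in [fipaku] but [tʃ] in [fipatʃi].
But 'sun' keeps [tʃ] in both environments ([mefitʃu], [mefitʃi]), so there is no rule changing /tʃ/ to [k] before the 1SG.POSS suffix.
Therefore /k/ is basic and [tʃ] is derived by palatalization before a front vowel (/k/ and /g/ become palato-alveolar [tʃ] and [dʒ] before a front vowel).

/fipak/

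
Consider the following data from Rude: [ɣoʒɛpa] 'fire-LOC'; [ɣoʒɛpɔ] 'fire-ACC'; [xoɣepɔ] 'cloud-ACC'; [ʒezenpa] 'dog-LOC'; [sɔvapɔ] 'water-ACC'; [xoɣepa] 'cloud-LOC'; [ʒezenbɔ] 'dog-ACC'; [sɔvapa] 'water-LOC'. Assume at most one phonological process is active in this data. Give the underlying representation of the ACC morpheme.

/-bɔ/

The ACC morpheme has two allomorphs, [-bɔ] and [-pɔ].
The LOC suffix, which begins with [p], is invariant after every stem; so [p] is not altered by any rule here.
The ACC suffix is therefore /-bɔ/ underlyingly, with post-vocalic devoicing: voiced stops become voiceless after a vowel.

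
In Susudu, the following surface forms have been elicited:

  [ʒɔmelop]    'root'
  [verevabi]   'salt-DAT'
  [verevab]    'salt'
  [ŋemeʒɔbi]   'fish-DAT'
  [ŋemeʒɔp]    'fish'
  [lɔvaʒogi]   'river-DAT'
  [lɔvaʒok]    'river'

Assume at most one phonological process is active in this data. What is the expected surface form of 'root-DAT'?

[ʒɔmelobi]

The stem for 'fish' ends in [b] in [ŋemeʒɔbi] but [p] in [ŋemeʒɔp].
Compare 'salt', with invariant [b] in [verevabi] and [verevab]: an analysis with underlying /b/ and a rule producing [p] in isolation would wrongly predict alternation here too.
So /p/ is underlying, and a rule of intervocalic voicing — voiceless stops become voiced between vowels — gives [b].
The one attested form of 'root', [ʒɔmelop], shows underlying /ʒɔmelop/. Applying the same rule between vowels gives [ʒɔmelobi].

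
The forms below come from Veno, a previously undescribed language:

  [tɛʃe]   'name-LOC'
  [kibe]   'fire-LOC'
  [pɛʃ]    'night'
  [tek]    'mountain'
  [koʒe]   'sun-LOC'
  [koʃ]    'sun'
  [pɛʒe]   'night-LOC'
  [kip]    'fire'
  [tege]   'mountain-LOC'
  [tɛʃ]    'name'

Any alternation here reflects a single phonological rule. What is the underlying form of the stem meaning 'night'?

/pɛʒ/

'night' shows [ʒ] ~ [ʃ] at the end of the stem ([pɛʒe] vs [pɛʃ]).
If /ʃ/ were underlying and a rule turned it into [ʒ] before the LOC suffix, 'name' would also alternate; but it has [ʃ] in both [tɛʃe] and [tɛʃ].
The underlying segment must be /ʒ/; voiced obstruents become voiceless word-finally, yielding [ʃ] there.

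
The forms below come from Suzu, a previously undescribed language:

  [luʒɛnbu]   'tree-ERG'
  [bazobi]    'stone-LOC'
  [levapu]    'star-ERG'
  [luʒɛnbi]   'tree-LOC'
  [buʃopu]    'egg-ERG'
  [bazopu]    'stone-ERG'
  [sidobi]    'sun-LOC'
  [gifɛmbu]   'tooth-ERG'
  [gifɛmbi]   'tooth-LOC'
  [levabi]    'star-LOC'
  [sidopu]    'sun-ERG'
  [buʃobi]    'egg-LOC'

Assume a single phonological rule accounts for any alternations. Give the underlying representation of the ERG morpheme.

The ERG morpheme has two allomorphs, [-bu] and [-pu].
The LOC suffix, which begins with [b], is invariant after every stem; so [b] is not altered by any rule here.
The ERG suffix is therefore /-pu/ underlyingly, with post-nasal voicing: voiceless stops become voiced after a nasal.

/-pu/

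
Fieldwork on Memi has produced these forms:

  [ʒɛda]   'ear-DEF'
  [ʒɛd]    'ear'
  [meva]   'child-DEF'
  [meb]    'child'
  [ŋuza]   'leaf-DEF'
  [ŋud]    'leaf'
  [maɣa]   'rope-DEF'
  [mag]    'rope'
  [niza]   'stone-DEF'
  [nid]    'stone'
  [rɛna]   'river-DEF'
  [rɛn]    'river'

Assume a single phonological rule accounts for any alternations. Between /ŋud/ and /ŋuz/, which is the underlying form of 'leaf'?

/ŋuz/

The stem for 'leaf' ends in [z] in [ŋuza] but [d] in [ŋud].
If /d/ were underlying and a rule turned it into [z] before the DEF suffix, 'ear' would also alternate; but it has [d] in both [ʒɛda] and [ʒɛd].
So /z/ is underlying, and a rule of word-final hardening — voiced fricatives become stops word-finally — gives [d].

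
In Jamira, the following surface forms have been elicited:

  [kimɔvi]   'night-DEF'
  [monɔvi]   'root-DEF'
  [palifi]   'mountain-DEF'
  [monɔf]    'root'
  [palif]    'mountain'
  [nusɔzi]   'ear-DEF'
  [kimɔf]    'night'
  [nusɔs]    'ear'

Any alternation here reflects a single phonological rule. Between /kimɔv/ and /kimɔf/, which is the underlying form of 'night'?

The stem for 'night' ends in [v] in [kimɔvi] but [f] in [kimɔf].
Compare 'mountain', with invariant [f] in [palifi] and [palif]: an analysis with underlying /f/ and a rule producing [v] before the DEF suffix would wrongly predict alternation here too.
The underlying segment must be /v/; voiced obstruents become voiceless word-finally, yielding [f] there.

/kimɔv/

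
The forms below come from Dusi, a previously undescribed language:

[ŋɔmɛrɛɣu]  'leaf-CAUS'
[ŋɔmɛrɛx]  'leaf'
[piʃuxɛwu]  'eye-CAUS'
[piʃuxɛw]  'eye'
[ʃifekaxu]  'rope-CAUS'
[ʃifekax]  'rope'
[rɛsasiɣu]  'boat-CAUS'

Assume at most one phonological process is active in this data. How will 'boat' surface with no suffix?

The stem for 'leaf' ends in [ɣ] in [ŋɔmɛrɛɣu] but [x] in [ŋɔmɛrɛx].
Compare 'rope', with invariant [x] in [ʃifekaxu] and [ʃifekax]: an analysis with underlying /x/ and a rule producing [ɣ] before the CAUS suffix would wrongly predict alternation here too.
The alternation reflects word-final obstruent devoicing: voiced obstruents become voiceless word-finally. /ɣ/ is underlying.
The one attested form of 'boat', [rɛsasiɣu], shows underlying /rɛsasiɣ/. Applying the same rule word-finally gives [rɛsasix].

[rɛsasix]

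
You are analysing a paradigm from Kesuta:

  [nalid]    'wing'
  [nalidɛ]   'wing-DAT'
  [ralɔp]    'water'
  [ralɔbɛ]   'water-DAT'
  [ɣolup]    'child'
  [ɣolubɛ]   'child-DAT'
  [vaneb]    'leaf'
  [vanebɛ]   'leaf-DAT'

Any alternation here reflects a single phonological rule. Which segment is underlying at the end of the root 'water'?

'water' shows [p] ~ [b] at the end of the stem ([ralɔp] vs [ralɔbɛ]).
Compare 'leaf', with invariant [b] in [vaneb] and [vanebɛ]: an analysis with underlying /b/ and a rule producing [p] in isolation would wrongly predict alternation here too.
The alternation reflects intervocalic voicing: voiceless stops become voiced between vowels. /p/ is underlying.

/p/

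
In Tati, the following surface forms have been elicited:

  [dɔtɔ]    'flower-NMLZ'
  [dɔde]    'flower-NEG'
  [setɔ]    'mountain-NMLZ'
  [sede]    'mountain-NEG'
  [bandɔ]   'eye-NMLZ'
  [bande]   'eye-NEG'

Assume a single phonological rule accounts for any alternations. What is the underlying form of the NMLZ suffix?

The NMLZ suffix surfaces as [-dɔ] and [-tɔ], depending on the final segment of the stem.
The NEG suffix, which begins with [d], is invariant after every stem; so [d] is not altered by any rule here.
So the underlying form is /-tɔ/, and voiceless stops become voiced after a nasal.

/-tɔ/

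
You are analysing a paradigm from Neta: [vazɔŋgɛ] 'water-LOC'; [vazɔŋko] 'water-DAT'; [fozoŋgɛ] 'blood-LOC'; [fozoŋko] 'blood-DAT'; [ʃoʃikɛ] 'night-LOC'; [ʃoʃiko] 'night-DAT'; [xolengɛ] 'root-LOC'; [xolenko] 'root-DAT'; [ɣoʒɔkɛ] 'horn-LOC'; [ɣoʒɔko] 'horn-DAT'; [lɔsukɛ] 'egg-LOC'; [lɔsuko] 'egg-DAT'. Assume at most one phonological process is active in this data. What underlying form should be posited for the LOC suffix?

The LOC morpheme has two allomorphs, [-gɛ] and [-kɛ].
By contrast the DAT suffix keeps its initial [k] throughout — that segment must be underlying.
So the underlying form is /-gɛ/, and voiced stops become voiceless after a vowel.

/-gɛ/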